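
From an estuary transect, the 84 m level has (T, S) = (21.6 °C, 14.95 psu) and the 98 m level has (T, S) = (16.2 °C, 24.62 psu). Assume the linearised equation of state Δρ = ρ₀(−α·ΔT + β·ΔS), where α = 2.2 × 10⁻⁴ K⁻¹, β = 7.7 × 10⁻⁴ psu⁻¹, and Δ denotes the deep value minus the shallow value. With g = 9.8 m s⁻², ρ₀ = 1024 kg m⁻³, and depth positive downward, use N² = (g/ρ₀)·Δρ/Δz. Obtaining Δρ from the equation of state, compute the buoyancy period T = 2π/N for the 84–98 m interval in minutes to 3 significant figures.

1.35 min

ΔT = -5.4 K, ΔS = +9.67 psu (deep − shallow).
Δρ/ρ₀ = −αΔT + βΔS = 1.188 × 10⁻³ + 7.4459 × 10⁻³ = 8.6339 × 10⁻³, so Δρ ≈ 8.841 kg m⁻³.
N² = (g/ρ₀)·Δρ/Δz = g·(Δρ/ρ₀)/Δz = 9.8 × 8.6339 × 10⁻³ / 14 = 6.0437 × 10⁻³ s⁻².
N = √(6.0437 × 10⁻³) = 0.077741 rad s⁻¹ → T = 2π/N = 80.822 s = 1.3470 min ≈ 1.35 min.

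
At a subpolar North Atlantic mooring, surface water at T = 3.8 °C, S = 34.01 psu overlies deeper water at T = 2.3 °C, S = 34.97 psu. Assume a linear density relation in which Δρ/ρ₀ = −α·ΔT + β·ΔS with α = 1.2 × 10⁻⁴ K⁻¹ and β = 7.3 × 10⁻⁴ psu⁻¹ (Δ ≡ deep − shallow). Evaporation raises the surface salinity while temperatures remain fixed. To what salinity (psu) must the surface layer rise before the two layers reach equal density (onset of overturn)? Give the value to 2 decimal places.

Neutral buoyancy requires −α(T_deep − T_surf) + β(S_deep − S_surf′) = 0.
S_surf′ = S_deep − (α/β)·ΔT = 34.97 − (1.2 × 10⁻⁴/7.3 × 10⁻⁴)·(-1.5) = 35.2166 psu.
Increase required: 35.2166 − 34.01 = 1.2066 psu.

35.22 psu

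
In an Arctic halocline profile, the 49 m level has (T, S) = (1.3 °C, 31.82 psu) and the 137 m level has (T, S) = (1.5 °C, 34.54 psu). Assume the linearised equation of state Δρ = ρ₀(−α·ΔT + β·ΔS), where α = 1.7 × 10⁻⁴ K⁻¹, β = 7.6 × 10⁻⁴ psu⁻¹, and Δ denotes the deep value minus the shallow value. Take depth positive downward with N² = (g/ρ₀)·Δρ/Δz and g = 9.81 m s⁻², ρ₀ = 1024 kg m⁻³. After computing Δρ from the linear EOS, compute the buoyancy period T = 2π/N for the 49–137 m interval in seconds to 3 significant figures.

ΔT = +0.2 K, ΔS = +2.72 psu (deep − shallow).
Δρ/ρ₀ = −αΔT + βΔS = -3.40 × 10⁻⁵ + 2.0672 × 10⁻³ = 2.0332 × 10⁻³, so Δρ ≈ 2.082 kg m⁻³.
N² = (g/ρ₀)·Δρ/Δz = g·(Δρ/ρ₀)/Δz = 9.81 × 2.0332 × 10⁻³ / 88 = 2.2666 × 10⁻⁴ s⁻².
N = √(2.2666 × 10⁻⁴) = 0.015055 rad s⁻¹ → T = 2π/N = 417.35 s ≈ 417 s.

417 s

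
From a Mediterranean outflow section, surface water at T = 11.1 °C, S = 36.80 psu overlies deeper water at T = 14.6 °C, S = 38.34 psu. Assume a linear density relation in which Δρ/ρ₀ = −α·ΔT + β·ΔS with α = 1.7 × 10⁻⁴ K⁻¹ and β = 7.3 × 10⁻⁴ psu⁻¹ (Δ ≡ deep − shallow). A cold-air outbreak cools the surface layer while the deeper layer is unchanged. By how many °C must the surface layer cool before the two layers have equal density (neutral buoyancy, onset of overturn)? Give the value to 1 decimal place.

3.1 °C

Neutral buoyancy requires Δρ = 0, i.e. −α(T_deep − T_surf′) + β(S_deep − S_surf) = 0.
T_surf′ = T_deep − (β/α)·ΔS = 14.6 − (7.3 × 10⁻⁴/1.7 × 10⁻⁴)·(+1.54) = 7.987 °C.
Cooling required: 11.1 − (7.987) = 3.113 °C.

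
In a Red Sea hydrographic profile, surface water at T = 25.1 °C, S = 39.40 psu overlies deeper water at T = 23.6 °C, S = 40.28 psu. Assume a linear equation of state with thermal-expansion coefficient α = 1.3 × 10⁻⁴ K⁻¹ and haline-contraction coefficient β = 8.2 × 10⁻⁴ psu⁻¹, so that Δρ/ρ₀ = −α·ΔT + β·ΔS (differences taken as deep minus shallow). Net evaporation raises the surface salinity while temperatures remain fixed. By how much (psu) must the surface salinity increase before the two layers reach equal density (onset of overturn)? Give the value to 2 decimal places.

Neutral buoyancy requires −α(T_deep − T_surf) + β(S_deep − S_surf′) = 0.
S_surf′ = S_deep − (α/β)·ΔT = 40.28 − (1.3 × 10⁻⁴/8.2 × 10⁻⁴)·(-1.5) = 40.5178 psu.
Increase required: 40.5178 − 39.40 = 1.1178 psu.

1.12 psu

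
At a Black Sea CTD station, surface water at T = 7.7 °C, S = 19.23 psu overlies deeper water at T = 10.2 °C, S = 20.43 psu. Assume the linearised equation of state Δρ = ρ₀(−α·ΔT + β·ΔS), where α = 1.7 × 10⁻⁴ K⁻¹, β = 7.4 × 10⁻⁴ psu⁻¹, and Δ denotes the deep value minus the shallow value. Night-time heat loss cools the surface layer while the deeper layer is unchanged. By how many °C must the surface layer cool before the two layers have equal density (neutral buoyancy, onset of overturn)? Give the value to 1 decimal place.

2.7 °C

Neutral buoyancy requires Δρ = 0, i.e. −α(T_deep − T_surf′) + β(S_deep − S_surf) = 0.
T_surf′ = T_deep − (β/α)·ΔS = 10.2 − (7.4 × 10⁻⁴/1.7 × 10⁻⁴)·(+1.20) = 4.976 °C.
Cooling required: 7.7 − (4.976) = 2.724 °C.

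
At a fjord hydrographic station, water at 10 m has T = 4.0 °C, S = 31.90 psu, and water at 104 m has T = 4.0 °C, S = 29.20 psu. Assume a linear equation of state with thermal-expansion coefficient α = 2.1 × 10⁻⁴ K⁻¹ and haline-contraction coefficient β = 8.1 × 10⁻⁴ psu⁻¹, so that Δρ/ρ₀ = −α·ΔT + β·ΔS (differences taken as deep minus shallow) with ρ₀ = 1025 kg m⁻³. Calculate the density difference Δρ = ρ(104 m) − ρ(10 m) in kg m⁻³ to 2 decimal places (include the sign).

-2.24 kg m⁻³

ΔT = +0.0 K, ΔS = -2.70 psu (deep − shallow).
Δρ/ρ₀ = −(2.1 × 10⁻⁴)(+0.0) + (8.1 × 10⁻⁴)(-2.70) = -2.187 × 10⁻³.
Δρ = 1025 × (-2.187 × 10⁻³) = -2.24 kg m⁻³.
Negative Δρ: lighter below, statically unstable.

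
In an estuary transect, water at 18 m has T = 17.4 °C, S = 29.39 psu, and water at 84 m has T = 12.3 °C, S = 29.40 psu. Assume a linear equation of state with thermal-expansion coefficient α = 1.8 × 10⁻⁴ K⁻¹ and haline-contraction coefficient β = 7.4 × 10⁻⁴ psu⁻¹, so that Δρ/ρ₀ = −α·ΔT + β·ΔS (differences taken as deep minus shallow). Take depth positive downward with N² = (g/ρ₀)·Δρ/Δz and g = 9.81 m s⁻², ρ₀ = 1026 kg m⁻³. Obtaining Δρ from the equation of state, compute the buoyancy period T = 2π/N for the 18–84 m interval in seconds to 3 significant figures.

ΔT = -5.1 K, ΔS = +0.01 psu (deep − shallow).
Δρ/ρ₀ = −αΔT + βΔS = 9.18 × 10⁻⁴ + 7.40 × 10⁻⁶ = 9.254 × 10⁻⁴, so Δρ ≈ 0.9495 kg m⁻³.
N² = (g/ρ₀)·Δρ/Δz = g·(Δρ/ρ₀)/Δz = 9.81 × 9.254 × 10⁻⁴ / 66 = 1.3755 × 10⁻⁴ s⁻².
N = √(1.3755 × 10⁻⁴) = 0.011728 rad s⁻¹ → T = 2π/N = 535.74 s ≈ 536 s.

536 s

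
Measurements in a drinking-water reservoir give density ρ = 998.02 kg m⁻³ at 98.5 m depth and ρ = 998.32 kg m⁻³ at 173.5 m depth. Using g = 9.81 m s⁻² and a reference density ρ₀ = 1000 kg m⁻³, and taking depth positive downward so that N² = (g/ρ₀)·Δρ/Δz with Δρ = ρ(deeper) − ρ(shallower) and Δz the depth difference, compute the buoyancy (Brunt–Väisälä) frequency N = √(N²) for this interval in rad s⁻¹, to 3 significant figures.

Δρ = 998.32 − 998.02 = 0.30 kg m⁻³ over Δz = 173.5 − 98.5 = 75 m.
N² = (9.81/1000) × (0.30/75) = 3.9240 × 10⁻⁵ s⁻².
N = √(3.9240 × 10⁻⁵) = 6.2642 × 10⁻³ rad s⁻¹ ≈ 6.26 × 10⁻³ rad s⁻¹.

6.26 × 10⁻³ rad s⁻¹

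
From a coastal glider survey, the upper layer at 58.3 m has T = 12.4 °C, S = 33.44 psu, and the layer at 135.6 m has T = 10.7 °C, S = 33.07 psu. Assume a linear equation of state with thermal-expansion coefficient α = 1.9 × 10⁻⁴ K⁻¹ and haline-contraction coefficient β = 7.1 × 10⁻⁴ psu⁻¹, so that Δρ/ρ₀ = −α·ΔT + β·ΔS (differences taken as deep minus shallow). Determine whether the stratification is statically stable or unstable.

stable

ΔT = 10.7 − 12.4 = -1.7 K and ΔS = 33.07 − 33.44 = -0.37 psu (deep − shallow).
−αΔT = 3.23 × 10⁻⁴; βΔS = -2.627 × 10⁻⁴; sum Δρ/ρ₀ = 6.03 × 10⁻⁵.
Δρ/ρ₀ > 0, so Δρ > 0: deeper water is denser → statically stable.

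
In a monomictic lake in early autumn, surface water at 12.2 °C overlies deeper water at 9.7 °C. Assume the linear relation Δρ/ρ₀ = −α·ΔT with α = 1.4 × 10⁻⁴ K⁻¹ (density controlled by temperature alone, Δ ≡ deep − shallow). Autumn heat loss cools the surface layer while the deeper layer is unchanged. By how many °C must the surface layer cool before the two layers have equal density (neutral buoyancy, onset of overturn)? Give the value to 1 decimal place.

With temperature the only control, equal density requires T_surf′ = T_deep.
T_surf′ = 9.7 °C.
Cooling required: 12.2 − 9.7 = 2.5 °C.

2.5 °C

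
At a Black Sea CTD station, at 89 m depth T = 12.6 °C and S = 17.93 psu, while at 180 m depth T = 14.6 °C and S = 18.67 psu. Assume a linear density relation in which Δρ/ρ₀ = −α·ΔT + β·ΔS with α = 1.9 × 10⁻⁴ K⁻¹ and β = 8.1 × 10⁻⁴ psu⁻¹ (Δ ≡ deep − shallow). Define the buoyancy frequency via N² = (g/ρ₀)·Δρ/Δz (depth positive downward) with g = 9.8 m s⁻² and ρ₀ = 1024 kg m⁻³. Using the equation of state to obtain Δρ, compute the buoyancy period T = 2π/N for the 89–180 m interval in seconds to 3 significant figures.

ΔT = +2.0 K, ΔS = +0.74 psu (deep − shallow).
Δρ/ρ₀ = −αΔT + βΔS = -3.80 × 10⁻⁴ + 5.994 × 10⁻⁴ = 2.194 × 10⁻⁴, so Δρ ≈ 0.2247 kg m⁻³.
N² = (g/ρ₀)·Δρ/Δz = g·(Δρ/ρ₀)/Δz = 9.8 × 2.194 × 10⁻⁴ / 91 = 2.3628 × 10⁻⁵ s⁻².
N = √(2.3628 × 10⁻⁵) = 4.8609 × 10⁻³ rad s⁻¹ → T = 2π/N = 1.2926 × 10³ s ≈ 1.29 × 10³ s.

1.29 × 10³ s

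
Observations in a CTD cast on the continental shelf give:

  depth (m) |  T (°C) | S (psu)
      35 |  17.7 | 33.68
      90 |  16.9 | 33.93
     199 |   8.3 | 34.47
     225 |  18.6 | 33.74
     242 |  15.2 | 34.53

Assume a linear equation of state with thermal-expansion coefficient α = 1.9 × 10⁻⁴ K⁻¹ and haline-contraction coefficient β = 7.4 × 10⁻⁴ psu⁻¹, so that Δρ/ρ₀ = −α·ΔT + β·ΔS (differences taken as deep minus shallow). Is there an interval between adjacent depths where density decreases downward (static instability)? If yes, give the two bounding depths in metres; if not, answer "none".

Evaluate Δρ/ρ₀ = −αΔT + βΔS across each adjacent pair:
  35–90 m: −αΔT+βΔS = −(1.9 × 10⁻⁴)(-0.8)+(7.4 × 10⁻⁴)(+0.25) = 3.4 × 10⁻⁴ → stable
  90–199 m: −αΔT+βΔS = −(1.9 × 10⁻⁴)(-8.6)+(7.4 × 10⁻⁴)(+0.54) = 2.0 × 10⁻³ → stable
  199–225 m: −αΔT+βΔS = −(1.9 × 10⁻⁴)(+10.3)+(7.4 × 10⁻⁴)(-0.73) = -2.5 × 10⁻³ → UNSTABLE
  225–242 m: −αΔT+βΔS = −(1.9 × 10⁻⁴)(-3.4)+(7.4 × 10⁻⁴)(+0.79) = 1.2 × 10⁻³ → stable
The 199–225 m interval has Δρ < 0: lighter water underlies denser water.

199–225 m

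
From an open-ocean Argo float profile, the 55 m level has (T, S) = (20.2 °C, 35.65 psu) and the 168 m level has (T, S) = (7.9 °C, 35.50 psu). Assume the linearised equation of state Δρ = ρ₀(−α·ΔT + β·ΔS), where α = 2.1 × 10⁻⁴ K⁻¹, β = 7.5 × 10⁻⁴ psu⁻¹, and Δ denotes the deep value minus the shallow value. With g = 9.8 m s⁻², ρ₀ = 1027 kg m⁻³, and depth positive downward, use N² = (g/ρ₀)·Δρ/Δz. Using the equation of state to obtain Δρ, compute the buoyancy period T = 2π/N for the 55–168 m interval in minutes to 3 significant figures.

7.15 min

ΔT = -12.3 K, ΔS = -0.15 psu (deep − shallow).
Δρ/ρ₀ = −αΔT + βΔS = 2.583 × 10⁻³ − 1.125 × 10⁻⁴ = 2.4705 × 10⁻³, so Δρ ≈ 2.537 kg m⁻³.
N² = (g/ρ₀)·Δρ/Δz = g·(Δρ/ρ₀)/Δz = 9.8 × 2.4705 × 10⁻³ / 113 = 2.1426 × 10⁻⁴ s⁻².
N = √(2.1426 × 10⁻⁴) = 0.014638 rad s⁻¹ → T = 2π/N = 429.24 s = 7.1540 min ≈ 7.15 min.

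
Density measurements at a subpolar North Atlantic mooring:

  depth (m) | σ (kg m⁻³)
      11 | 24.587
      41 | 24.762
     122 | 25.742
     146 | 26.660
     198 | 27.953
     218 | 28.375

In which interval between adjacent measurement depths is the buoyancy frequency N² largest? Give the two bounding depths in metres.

122–146 m

Compute the density gradient over each adjacent pair:
  11–41 m: Δρ/Δz = 0.175/30 = 5.8 × 10⁻³ kg m⁻⁴
  41–122 m: Δρ/Δz = 0.980/81 = 0.012 kg m⁻⁴
  122–146 m: Δρ/Δz = 0.918/24 = 0.038 kg m⁻⁴
  146–198 m: Δρ/Δz = 1.293/52 = 0.025 kg m⁻⁴
  198–218 m: Δρ/Δz = 0.422/20 = 0.021 kg m⁻⁴
The largest gradient is in the 122–146 m interval — the pycnocline.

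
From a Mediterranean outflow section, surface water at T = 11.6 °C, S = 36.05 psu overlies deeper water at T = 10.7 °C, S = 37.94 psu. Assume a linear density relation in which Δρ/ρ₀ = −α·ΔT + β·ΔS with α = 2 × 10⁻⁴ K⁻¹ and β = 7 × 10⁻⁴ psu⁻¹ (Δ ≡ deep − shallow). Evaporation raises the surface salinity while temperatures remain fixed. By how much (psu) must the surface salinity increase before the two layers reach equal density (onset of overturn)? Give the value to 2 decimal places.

2.15 psu

Neutral buoyancy requires −α(T_deep − T_surf) + β(S_deep − S_surf′) = 0.
S_surf′ = S_deep − (α/β)·ΔT = 37.94 − (2 × 10⁻⁴/7 × 10⁻⁴)·(-0.9) = 38.1971 psu.
Increase required: 38.1971 − 36.05 = 2.1471 psu.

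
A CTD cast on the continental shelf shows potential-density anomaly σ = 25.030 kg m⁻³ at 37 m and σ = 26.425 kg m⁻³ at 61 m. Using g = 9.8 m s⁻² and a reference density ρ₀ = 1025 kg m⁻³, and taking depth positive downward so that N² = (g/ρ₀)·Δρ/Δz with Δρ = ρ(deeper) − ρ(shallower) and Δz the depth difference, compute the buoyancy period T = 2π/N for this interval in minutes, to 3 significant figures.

Δρ = 1026.425 − 1025.030 = 1.395 kg m⁻³ over Δz = 61 − 37 = 24 m.
N² = (9.8/1025) × (1.395/24) = 5.5573 × 10⁻⁴ s⁻².
N = √(5.5573 × 10⁻⁴) = 0.023574 rad s⁻¹, so T = 2π/N = 266.53 s = 4.4422 min ≈ 4.44 min.

4.44 min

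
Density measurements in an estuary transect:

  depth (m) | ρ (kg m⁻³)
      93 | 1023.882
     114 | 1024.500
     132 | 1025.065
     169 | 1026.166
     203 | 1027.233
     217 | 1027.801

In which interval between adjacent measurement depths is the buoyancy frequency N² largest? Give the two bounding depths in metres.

Compute the density gradient over each adjacent pair:
  93–114 m: Δρ/Δz = 0.618/21 = 0.029 kg m⁻⁴
  114–132 m: Δρ/Δz = 0.565/18 = 0.031 kg m⁻⁴
  132–169 m: Δρ/Δz = 1.101/37 = 0.030 kg m⁻⁴
  169–203 m: Δρ/Δz = 1.067/34 = 0.031 kg m⁻⁴
  203–217 m: Δρ/Δz = 0.568/14 = 0.041 kg m⁻⁴
The largest gradient is in the 203–217 m interval — the pycnocline.

203–217 m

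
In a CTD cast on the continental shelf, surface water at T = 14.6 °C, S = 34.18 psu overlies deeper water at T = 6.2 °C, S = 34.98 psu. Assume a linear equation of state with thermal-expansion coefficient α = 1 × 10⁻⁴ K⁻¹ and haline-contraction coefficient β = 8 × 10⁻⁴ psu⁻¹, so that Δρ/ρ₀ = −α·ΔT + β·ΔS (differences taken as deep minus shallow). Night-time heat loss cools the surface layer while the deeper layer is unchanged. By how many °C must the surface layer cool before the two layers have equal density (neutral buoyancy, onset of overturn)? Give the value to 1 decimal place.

Neutral buoyancy requires Δρ = 0, i.e. −α(T_deep − T_surf′) + β(S_deep − S_surf) = 0.
T_surf′ = T_deep − (β/α)·ΔS = 6.2 − (8 × 10⁻⁴/1 × 10⁻⁴)·(+0.80) = -0.200 °C.
Cooling required: 14.6 − (-0.200) = 14.800 °C.

14.8 °C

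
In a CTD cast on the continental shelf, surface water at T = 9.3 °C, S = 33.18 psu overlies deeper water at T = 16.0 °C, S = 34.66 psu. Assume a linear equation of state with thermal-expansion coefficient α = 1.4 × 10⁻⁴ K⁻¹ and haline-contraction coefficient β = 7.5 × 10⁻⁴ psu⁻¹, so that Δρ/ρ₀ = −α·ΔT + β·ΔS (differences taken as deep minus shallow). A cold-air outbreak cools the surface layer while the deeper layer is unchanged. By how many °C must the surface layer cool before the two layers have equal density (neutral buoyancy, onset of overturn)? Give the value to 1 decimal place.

Neutral buoyancy requires Δρ = 0, i.e. −α(T_deep − T_surf′) + β(S_deep − S_surf) = 0.
T_surf′ = T_deep − (β/α)·ΔS = 16.0 − (7.5 × 10⁻⁴/1.4 × 10⁻⁴)·(+1.48) = 8.071 °C.
Cooling required: 9.3 − (8.071) = 1.229 °C.

1.2 °C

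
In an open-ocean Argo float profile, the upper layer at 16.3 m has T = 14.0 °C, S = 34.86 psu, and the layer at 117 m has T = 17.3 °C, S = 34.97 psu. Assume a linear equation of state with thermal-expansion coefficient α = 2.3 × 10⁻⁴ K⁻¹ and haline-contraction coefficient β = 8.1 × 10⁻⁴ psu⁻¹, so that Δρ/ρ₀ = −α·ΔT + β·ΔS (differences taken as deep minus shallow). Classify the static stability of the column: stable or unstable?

unstable

ΔT = 17.3 − 14.0 = +3.3 K and ΔS = 34.97 − 34.86 = +0.11 psu (deep − shallow).
−αΔT = -7.59 × 10⁻⁴; βΔS = 8.91 × 10⁻⁵; sum Δρ/ρ₀ = -6.699 × 10⁻⁴.
Δρ/ρ₀ < 0, so Δρ < 0: deeper water is lighter → statically unstable; the column would overturn.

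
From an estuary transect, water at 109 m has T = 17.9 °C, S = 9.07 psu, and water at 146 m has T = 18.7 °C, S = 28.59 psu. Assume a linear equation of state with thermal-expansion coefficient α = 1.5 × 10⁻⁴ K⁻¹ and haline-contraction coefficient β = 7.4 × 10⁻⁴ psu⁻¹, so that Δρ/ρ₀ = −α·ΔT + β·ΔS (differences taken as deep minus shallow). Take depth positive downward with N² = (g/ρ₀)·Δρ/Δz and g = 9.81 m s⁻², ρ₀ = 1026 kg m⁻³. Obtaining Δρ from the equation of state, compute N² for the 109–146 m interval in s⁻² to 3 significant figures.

3.80 × 10⁻³ s⁻²

ΔT = +0.8 K, ΔS = +19.52 psu (deep − shallow).
Δρ/ρ₀ = −αΔT + βΔS = -1.20 × 10⁻⁴ + 0.0144448 = 0.0143248, so Δρ ≈ 14.70 kg m⁻³.
N² = (g/ρ₀)·Δρ/Δz = g·(Δρ/ρ₀)/Δz = 9.81 × 0.0143248 / 37 = 3.7980 × 10⁻³ s⁻² ≈ 3.80 × 10⁻³ s⁻².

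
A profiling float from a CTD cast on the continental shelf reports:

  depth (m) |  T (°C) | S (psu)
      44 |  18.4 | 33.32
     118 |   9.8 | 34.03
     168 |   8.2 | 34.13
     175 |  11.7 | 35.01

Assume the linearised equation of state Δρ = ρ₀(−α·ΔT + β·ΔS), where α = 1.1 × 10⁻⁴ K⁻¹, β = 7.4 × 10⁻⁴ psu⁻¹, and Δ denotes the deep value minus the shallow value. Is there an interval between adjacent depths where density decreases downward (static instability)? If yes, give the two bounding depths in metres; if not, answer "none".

Evaluate Δρ/ρ₀ = −αΔT + βΔS across each adjacent pair:
  44–118 m: −αΔT+βΔS = −(1.1 × 10⁻⁴)(-8.6)+(7.4 × 10⁻⁴)(+0.71) = 1.5 × 10⁻³ → stable
  118–168 m: −αΔT+βΔS = −(1.1 × 10⁻⁴)(-1.6)+(7.4 × 10⁻⁴)(+0.10) = 2.5 × 10⁻⁴ → stable
  168–175 m: −αΔT+βΔS = −(1.1 × 10⁻⁴)(+3.5)+(7.4 × 10⁻⁴)(+0.88) = 2.7 × 10⁻⁴ → stable
Every interval has Δρ > 0: the column is stably stratified throughout.

none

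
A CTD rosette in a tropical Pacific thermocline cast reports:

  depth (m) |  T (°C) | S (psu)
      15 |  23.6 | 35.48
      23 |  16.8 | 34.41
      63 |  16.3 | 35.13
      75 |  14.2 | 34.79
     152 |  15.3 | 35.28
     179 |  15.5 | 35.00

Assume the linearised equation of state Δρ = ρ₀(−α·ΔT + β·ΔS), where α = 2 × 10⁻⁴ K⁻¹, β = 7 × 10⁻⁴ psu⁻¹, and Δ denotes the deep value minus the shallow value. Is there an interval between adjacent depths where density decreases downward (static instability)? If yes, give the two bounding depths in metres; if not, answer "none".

152–179 m

Evaluate Δρ/ρ₀ = −αΔT + βΔS across each adjacent pair:
  15–23 m: −αΔT+βΔS = −(2 × 10⁻⁴)(-6.8)+(7 × 10⁻⁴)(-1.07) = 6.1 × 10⁻⁴ → stable
  23–63 m: −αΔT+βΔS = −(2 × 10⁻⁴)(-0.5)+(7 × 10⁻⁴)(+0.72) = 6.0 × 10⁻⁴ → stable
  63–75 m: −αΔT+βΔS = −(2 × 10⁻⁴)(-2.1)+(7 × 10⁻⁴)(-0.34) = 1.8 × 10⁻⁴ → stable
  75–152 m: −αΔT+βΔS = −(2 × 10⁻⁴)(+1.1)+(7 × 10⁻⁴)(+0.49) = 1.2 × 10⁻⁴ → stable
  152–179 m: −αΔT+βΔS = −(2 × 10⁻⁴)(+0.2)+(7 × 10⁻⁴)(-0.28) = -2.4 × 10⁻⁴ → UNSTABLE
The 152–179 m interval has Δρ < 0: lighter water underlies denser water.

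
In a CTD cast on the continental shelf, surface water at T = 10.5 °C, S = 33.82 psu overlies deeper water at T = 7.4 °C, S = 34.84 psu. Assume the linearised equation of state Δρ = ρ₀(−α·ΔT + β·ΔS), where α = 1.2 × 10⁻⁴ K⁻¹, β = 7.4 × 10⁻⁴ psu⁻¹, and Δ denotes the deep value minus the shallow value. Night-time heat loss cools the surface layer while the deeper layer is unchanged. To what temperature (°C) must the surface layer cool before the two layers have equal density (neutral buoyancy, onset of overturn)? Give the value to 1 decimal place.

1.1 °C

Neutral buoyancy requires Δρ = 0, i.e. −α(T_deep − T_surf′) + β(S_deep − S_surf) = 0.
T_surf′ = T_deep − (β/α)·ΔS = 7.4 − (7.4 × 10⁻⁴/1.2 × 10⁻⁴)·(+1.02) = 1.110 °C.
Cooling required: 10.5 − (1.110) = 9.390 °C.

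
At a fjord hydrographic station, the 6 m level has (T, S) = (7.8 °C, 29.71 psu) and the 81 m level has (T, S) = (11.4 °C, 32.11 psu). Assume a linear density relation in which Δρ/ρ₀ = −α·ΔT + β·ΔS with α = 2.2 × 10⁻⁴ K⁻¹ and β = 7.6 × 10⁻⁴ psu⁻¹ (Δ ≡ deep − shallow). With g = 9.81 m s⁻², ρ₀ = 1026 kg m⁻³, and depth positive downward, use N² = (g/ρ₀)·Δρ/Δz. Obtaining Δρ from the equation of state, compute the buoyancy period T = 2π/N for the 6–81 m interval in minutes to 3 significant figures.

9.01 min

ΔT = +3.6 K, ΔS = +2.40 psu (deep − shallow).
Δρ/ρ₀ = −αΔT + βΔS = -7.92 × 10⁻⁴ + 1.824 × 10⁻³ = 1.032 × 10⁻³, so Δρ ≈ 1.059 kg m⁻³.
N² = (g/ρ₀)·Δρ/Δz = g·(Δρ/ρ₀)/Δz = 9.81 × 1.032 × 10⁻³ / 75 = 1.3499 × 10⁻⁴ s⁻².
N = √(1.3499 × 10⁻⁴) = 0.011619 rad s⁻¹ → T = 2π/N = 540.77 s = 9.0128 min ≈ 9.01 min.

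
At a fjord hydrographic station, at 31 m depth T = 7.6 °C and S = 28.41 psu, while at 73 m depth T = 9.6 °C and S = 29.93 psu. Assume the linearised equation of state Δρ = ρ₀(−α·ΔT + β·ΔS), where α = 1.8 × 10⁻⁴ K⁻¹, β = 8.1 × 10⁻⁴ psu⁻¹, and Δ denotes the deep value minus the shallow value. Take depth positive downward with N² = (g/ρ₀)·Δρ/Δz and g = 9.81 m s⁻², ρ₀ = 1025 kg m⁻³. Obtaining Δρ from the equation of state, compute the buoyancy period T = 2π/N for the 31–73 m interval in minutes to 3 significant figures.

ΔT = +2.0 K, ΔS = +1.52 psu (deep − shallow).
Δρ/ρ₀ = −αΔT + βΔS = -3.60 × 10⁻⁴ + 1.2312 × 10⁻³ = 8.712 × 10⁻⁴, so Δρ ≈ 0.8930 kg m⁻³.
N² = (g/ρ₀)·Δρ/Δz = g·(Δρ/ρ₀)/Δz = 9.81 × 8.712 × 10⁻⁴ / 42 = 2.0349 × 10⁻⁴ s⁻².
N = √(2.0349 × 10⁻⁴) = 0.014265 rad s⁻¹ → T = 2π/N = 440.46 s = 7.3410 min ≈ 7.34 min.

7.34 min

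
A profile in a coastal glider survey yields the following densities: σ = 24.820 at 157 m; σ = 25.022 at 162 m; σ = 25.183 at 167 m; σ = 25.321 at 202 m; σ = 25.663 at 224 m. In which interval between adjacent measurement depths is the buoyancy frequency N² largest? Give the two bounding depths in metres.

Compute the density gradient over each adjacent pair:
  157–162 m: Δρ/Δz = 0.202/5 = 0.040 kg m⁻⁴
  162–167 m: Δρ/Δz = 0.161/5 = 0.032 kg m⁻⁴
  167–202 m: Δρ/Δz = 0.138/35 = 3.9 × 10⁻³ kg m⁻⁴
  202–224 m: Δρ/Δz = 0.342/22 = 0.016 kg m⁻⁴
The largest gradient is in the 157–162 m interval — the pycnocline.

157–162 m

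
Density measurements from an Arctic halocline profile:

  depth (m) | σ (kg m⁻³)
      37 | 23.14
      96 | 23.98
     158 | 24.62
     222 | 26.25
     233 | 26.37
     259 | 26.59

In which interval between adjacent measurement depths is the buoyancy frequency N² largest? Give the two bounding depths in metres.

158–222 m

Compute the density gradient over each adjacent pair:
  37–96 m: Δρ/Δz = 0.84/59 = 0.014 kg m⁻⁴
  96–158 m: Δρ/Δz = 0.64/62 = 0.010 kg m⁻⁴
  158–222 m: Δρ/Δz = 1.63/64 = 0.025 kg m⁻⁴
  222–233 m: Δρ/Δz = 0.12/11 = 0.011 kg m⁻⁴
  233–259 m: Δρ/Δz = 0.22/26 = 8.5 × 10⁻³ kg m⁻⁴
The largest gradient is in the 158–222 m interval — the pycnocline.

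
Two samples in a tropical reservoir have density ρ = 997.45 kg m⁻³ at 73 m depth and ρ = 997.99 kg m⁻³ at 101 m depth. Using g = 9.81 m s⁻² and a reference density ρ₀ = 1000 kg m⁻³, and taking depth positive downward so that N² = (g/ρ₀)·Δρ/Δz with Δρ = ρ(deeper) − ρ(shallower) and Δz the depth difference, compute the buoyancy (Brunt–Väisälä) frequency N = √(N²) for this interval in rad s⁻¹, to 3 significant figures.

Δρ = 997.99 − 997.45 = 0.54 kg m⁻³ over Δz = 101 − 73 = 28 m.
N² = (9.81/1000) × (0.54/28) = 1.8919 × 10⁻⁴ s⁻².
N = √(1.8919 × 10⁻⁴) = 0.013755 rad s⁻¹ ≈ 0.0138 rad s⁻¹.
N² > 0, so the interval is statically stable.

0.0138 rad s⁻¹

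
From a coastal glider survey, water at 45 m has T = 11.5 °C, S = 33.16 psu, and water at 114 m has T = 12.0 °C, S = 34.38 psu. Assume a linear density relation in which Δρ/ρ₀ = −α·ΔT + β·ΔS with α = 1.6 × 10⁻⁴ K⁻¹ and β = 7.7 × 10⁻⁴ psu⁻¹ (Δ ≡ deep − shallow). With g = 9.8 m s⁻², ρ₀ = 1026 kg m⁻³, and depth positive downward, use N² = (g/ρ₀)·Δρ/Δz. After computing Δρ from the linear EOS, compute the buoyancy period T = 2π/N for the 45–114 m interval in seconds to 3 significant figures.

ΔT = +0.5 K, ΔS = +1.22 psu (deep − shallow).
Δρ/ρ₀ = −αΔT + βΔS = -8.00 × 10⁻⁵ + 9.394 × 10⁻⁴ = 8.594 × 10⁻⁴, so Δρ ≈ 0.8817 kg m⁻³.
N² = (g/ρ₀)·Δρ/Δz = g·(Δρ/ρ₀)/Δz = 9.8 × 8.594 × 10⁻⁴ / 69 = 1.2206 × 10⁻⁴ s⁻².
N = √(1.2206 × 10⁻⁴) = 0.011048 rad s⁻¹ → T = 2π/N = 568.72 s ≈ 569 s.

569 s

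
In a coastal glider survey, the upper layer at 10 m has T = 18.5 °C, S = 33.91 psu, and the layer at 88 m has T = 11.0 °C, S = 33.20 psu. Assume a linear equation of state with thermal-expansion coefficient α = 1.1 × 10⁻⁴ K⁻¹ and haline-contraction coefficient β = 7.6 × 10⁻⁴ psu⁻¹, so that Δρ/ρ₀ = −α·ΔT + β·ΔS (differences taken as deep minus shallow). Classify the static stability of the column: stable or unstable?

ΔT = 11.0 − 18.5 = -7.5 K and ΔS = 33.20 − 33.91 = -0.71 psu (deep − shallow).
−αΔT = 8.25 × 10⁻⁴; βΔS = -5.396 × 10⁻⁴; sum Δρ/ρ₀ = 2.854 × 10⁻⁴.
Δρ/ρ₀ > 0, so Δρ > 0: deeper water is denser → statically stable.

stable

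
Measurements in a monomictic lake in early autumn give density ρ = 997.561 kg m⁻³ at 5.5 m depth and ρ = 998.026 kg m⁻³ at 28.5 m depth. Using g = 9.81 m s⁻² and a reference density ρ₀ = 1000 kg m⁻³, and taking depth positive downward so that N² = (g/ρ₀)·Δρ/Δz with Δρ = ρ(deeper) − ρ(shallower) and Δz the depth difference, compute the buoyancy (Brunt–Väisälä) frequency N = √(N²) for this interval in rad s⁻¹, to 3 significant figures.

Δρ = 998.026 − 997.561 = 0.465 kg m⁻³ over Δz = 28.5 − 5.5 = 23 m.
N² = (9.81/1000) × (0.465/23) = 1.9833 × 10⁻⁴ s⁻².
N = √(1.9833 × 10⁻⁴) = 0.014083 rad s⁻¹ ≈ 0.0141 rad s⁻¹.

0.0141 rad s⁻¹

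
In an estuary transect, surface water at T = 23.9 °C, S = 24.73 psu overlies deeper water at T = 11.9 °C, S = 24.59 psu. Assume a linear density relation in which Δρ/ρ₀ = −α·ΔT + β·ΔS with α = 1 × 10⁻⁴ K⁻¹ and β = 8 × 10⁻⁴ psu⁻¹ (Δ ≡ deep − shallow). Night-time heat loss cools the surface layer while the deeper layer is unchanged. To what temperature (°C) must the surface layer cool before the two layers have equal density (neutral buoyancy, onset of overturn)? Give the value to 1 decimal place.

Neutral buoyancy requires Δρ = 0, i.e. −α(T_deep − T_surf′) + β(S_deep − S_surf) = 0.
T_surf′ = T_deep − (β/α)·ΔS = 11.9 − (8 × 10⁻⁴/1 × 10⁻⁴)·(-0.14) = 13.020 °C.
Cooling required: 23.9 − (13.020) = 10.880 °C.

13.0 °C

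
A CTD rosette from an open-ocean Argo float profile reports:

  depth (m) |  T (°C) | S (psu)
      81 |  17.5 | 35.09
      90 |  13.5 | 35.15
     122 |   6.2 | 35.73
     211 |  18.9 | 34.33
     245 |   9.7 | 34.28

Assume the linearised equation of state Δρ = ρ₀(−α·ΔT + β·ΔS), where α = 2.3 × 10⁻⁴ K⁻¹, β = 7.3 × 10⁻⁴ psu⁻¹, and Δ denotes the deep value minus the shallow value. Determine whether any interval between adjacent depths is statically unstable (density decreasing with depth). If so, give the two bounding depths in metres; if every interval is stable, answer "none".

Evaluate Δρ/ρ₀ = −αΔT + βΔS across each adjacent pair:
  81–90 m: −αΔT+βΔS = −(2.3 × 10⁻⁴)(-4.0)+(7.3 × 10⁻⁴)(+0.06) = 9.6 × 10⁻⁴ → stable
  90–122 m: −αΔT+βΔS = −(2.3 × 10⁻⁴)(-7.3)+(7.3 × 10⁻⁴)(+0.58) = 2.1 × 10⁻³ → stable
  122–211 m: −αΔT+βΔS = −(2.3 × 10⁻⁴)(+12.7)+(7.3 × 10⁻⁴)(-1.40) = -3.9 × 10⁻³ → UNSTABLE
  211–245 m: −αΔT+βΔS = −(2.3 × 10⁻⁴)(-9.2)+(7.3 × 10⁻⁴)(-0.05) = 2.1 × 10⁻³ → stable
The 122–211 m interval has Δρ < 0: lighter water underlies denser water.

122–211 m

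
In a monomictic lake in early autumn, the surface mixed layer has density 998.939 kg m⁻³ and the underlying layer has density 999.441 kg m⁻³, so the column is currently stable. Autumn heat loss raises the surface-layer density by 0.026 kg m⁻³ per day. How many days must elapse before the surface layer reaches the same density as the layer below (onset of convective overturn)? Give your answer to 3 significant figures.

Density deficit of the surface layer: 999.441 − 998.939 = 0.502 kg m⁻³.
Required change = 0.502 / 0.026 = 19.3 days.

19.3 days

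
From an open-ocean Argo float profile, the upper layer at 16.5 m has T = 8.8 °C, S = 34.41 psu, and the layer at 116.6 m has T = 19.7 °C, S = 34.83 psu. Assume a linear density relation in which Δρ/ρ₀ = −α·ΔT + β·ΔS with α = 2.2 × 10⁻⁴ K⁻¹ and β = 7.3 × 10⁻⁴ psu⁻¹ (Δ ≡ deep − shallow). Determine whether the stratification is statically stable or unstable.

ΔT = 19.7 − 8.8 = +10.9 K and ΔS = 34.83 − 34.41 = +0.42 psu (deep − shallow).
−αΔT = -2.398 × 10⁻³; βΔS = 3.066 × 10⁻⁴; sum Δρ/ρ₀ = -2.0914 × 10⁻³.
Δρ/ρ₀ < 0, so Δρ < 0: deeper water is lighter → statically unstable; the column would overturn.

unstable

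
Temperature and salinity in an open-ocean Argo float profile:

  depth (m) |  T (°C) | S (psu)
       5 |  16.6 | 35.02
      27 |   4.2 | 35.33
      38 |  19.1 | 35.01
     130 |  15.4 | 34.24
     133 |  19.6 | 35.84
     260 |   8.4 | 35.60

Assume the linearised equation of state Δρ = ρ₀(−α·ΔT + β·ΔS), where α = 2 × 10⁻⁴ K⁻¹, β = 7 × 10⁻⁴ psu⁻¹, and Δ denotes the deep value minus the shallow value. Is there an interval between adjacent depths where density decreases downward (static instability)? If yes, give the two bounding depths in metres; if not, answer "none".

Evaluate Δρ/ρ₀ = −αΔT + βΔS across each adjacent pair:
  5–27 m: −αΔT+βΔS = −(2 × 10⁻⁴)(-12.4)+(7 × 10⁻⁴)(+0.31) = 2.7 × 10⁻³ → stable
  27–38 m: −αΔT+βΔS = −(2 × 10⁻⁴)(+14.9)+(7 × 10⁻⁴)(-0.32) = -3.2 × 10⁻³ → UNSTABLE
  38–130 m: −αΔT+βΔS = −(2 × 10⁻⁴)(-3.7)+(7 × 10⁻⁴)(-0.77) = 2.0 × 10⁻⁴ → stable
  130–133 m: −αΔT+βΔS = −(2 × 10⁻⁴)(+4.2)+(7 × 10⁻⁴)(+1.60) = 2.8 × 10⁻⁴ → stable
  133–260 m: −αΔT+βΔS = −(2 × 10⁻⁴)(-11.2)+(7 × 10⁻⁴)(-0.24) = 2.1 × 10⁻³ → stable
The 27–38 m interval has Δρ < 0: lighter water underlies denser water.

27–38 m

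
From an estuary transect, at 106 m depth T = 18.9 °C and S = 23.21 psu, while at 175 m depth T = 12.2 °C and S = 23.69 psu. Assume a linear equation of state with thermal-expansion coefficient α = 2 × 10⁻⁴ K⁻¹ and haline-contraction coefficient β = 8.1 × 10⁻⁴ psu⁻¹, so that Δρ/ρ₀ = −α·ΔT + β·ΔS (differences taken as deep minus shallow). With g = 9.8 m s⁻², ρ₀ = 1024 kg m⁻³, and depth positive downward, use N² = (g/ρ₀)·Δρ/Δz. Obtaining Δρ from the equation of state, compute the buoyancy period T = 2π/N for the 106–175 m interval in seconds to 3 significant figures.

401 s

ΔT = -6.7 K, ΔS = +0.48 psu (deep − shallow).
Δρ/ρ₀ = −αΔT + βΔS = 1.34 × 10⁻³ + 3.888 × 10⁻⁴ = 1.7288 × 10⁻³, so Δρ ≈ 1.770 kg m⁻³.
N² = (g/ρ₀)·Δρ/Δz = g·(Δρ/ρ₀)/Δz = 9.8 × 1.7288 × 10⁻³ / 69 = 2.4554 × 10⁻⁴ s⁻².
N = √(2.4554 × 10⁻⁴) = 0.015670 rad s⁻¹ → T = 2π/N = 400.97 s ≈ 401 s.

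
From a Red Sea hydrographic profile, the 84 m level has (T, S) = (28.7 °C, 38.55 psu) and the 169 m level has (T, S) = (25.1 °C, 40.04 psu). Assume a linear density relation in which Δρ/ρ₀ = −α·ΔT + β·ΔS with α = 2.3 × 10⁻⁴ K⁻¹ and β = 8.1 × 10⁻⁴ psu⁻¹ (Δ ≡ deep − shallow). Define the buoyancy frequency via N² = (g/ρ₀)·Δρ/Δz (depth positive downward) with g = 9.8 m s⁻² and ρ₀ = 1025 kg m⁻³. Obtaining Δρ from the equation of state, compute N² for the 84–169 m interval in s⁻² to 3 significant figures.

2.35 × 10⁻⁴ s⁻²

ΔT = -3.6 K, ΔS = +1.49 psu (deep − shallow).
Δρ/ρ₀ = −αΔT + βΔS = 8.28 × 10⁻⁴ + 1.2069 × 10⁻³ = 2.0349 × 10⁻³, so Δρ ≈ 2.086 kg m⁻³.
N² = (g/ρ₀)·Δρ/Δz = g·(Δρ/ρ₀)/Δz = 9.8 × 2.0349 × 10⁻³ / 85 = 2.3461 × 10⁻⁴ s⁻² ≈ 2.35 × 10⁻⁴ s⁻².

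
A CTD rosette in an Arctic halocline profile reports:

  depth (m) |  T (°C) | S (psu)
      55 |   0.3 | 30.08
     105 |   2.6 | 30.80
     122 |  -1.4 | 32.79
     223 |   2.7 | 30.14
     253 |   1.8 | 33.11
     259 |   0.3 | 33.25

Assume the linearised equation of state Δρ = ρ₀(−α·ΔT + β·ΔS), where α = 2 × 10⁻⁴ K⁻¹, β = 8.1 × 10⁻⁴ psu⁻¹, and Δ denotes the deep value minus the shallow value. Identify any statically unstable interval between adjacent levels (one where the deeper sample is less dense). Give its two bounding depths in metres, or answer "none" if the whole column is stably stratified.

Evaluate Δρ/ρ₀ = −αΔT + βΔS across each adjacent pair:
  55–105 m: −αΔT+βΔS = −(2 × 10⁻⁴)(+2.3)+(8.1 × 10⁻⁴)(+0.72) = 1.2 × 10⁻⁴ → stable
  105–122 m: −αΔT+βΔS = −(2 × 10⁻⁴)(-4.0)+(8.1 × 10⁻⁴)(+1.99) = 2.4 × 10⁻³ → stable
  122–223 m: −αΔT+βΔS = −(2 × 10⁻⁴)(+4.1)+(8.1 × 10⁻⁴)(-2.65) = -3.0 × 10⁻³ → UNSTABLE
  223–253 m: −αΔT+βΔS = −(2 × 10⁻⁴)(-0.9)+(8.1 × 10⁻⁴)(+2.97) = 2.6 × 10⁻³ → stable
  253–259 m: −αΔT+βΔS = −(2 × 10⁻⁴)(-1.5)+(8.1 × 10⁻⁴)(+0.14) = 4.1 × 10⁻⁴ → stable
The 122–223 m interval has Δρ < 0: lighter water underlies denser water.

122–223 m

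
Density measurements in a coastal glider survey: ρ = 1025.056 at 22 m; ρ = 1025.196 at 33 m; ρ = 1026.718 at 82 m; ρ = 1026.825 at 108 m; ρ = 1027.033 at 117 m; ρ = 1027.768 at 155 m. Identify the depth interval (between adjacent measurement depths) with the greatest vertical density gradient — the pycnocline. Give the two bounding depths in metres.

Compute the density gradient over each adjacent pair:
  22–33 m: Δρ/Δz = 0.140/11 = 0.013 kg m⁻⁴
  33–82 m: Δρ/Δz = 1.522/49 = 0.031 kg m⁻⁴
  82–108 m: Δρ/Δz = 0.107/26 = 4.1 × 10⁻³ kg m⁻⁴
  108–117 m: Δρ/Δz = 0.208/9 = 0.023 kg m⁻⁴
  117–155 m: Δρ/Δz = 0.735/38 = 0.019 kg m⁻⁴
The largest gradient is in the 33–82 m interval — the pycnocline.

33–82 m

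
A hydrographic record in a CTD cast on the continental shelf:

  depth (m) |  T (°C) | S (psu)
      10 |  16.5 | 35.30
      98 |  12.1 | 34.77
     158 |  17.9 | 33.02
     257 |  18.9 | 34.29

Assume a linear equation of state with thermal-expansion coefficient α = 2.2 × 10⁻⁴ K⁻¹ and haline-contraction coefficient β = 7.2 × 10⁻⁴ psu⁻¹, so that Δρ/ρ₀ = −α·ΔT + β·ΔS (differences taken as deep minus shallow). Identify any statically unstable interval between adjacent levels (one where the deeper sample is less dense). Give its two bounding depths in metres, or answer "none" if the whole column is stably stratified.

98–158 m

Evaluate Δρ/ρ₀ = −αΔT + βΔS across each adjacent pair:
  10–98 m: −αΔT+βΔS = −(2.2 × 10⁻⁴)(-4.4)+(7.2 × 10⁻⁴)(-0.53) = 5.9 × 10⁻⁴ → stable
  98–158 m: −αΔT+βΔS = −(2.2 × 10⁻⁴)(+5.8)+(7.2 × 10⁻⁴)(-1.75) = -2.5 × 10⁻³ → UNSTABLE
  158–257 m: −αΔT+βΔS = −(2.2 × 10⁻⁴)(+1.0)+(7.2 × 10⁻⁴)(+1.27) = 6.9 × 10⁻⁴ → stable
The 98–158 m interval has Δρ < 0: lighter water underlies denser water.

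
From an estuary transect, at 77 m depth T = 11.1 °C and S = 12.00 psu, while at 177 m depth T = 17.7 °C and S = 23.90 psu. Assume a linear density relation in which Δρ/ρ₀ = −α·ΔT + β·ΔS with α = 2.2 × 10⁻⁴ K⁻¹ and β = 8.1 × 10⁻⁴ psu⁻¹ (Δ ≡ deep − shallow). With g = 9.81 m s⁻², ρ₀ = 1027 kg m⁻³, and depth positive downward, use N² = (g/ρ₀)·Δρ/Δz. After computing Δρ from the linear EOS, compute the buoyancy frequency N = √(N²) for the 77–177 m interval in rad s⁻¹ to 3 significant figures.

0.0283 rad s⁻¹

ΔT = +6.6 K, ΔS = +11.90 psu (deep − shallow).
Δρ/ρ₀ = −αΔT + βΔS = -1.452 × 10⁻³ + 9.639 × 10⁻³ = 8.187 × 10⁻³, so Δρ ≈ 8.408 kg m⁻³.
N² = (g/ρ₀)·Δρ/Δz = g·(Δρ/ρ₀)/Δz = 9.81 × 8.187 × 10⁻³ / 100 = 8.0314 × 10⁻⁴ s⁻².
N = √(8.0314 × 10⁻⁴) = 0.028340 rad s⁻¹ ≈ 0.0283 rad s⁻¹.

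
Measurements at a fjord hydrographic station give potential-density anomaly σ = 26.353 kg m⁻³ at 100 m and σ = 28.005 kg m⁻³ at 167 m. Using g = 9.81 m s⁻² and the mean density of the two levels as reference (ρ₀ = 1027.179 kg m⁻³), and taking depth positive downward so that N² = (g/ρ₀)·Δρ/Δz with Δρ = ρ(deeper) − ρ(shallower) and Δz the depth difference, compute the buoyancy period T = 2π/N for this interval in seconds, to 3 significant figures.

409 s

Δρ = 1028.005 − 1026.353 = 1.652 kg m⁻³ over Δz = 167 − 100 = 67 m.
N² = (9.81/1027.179) × (1.652/67) = 2.3548 × 10⁻⁴ s⁻².
N = √(2.3548 × 10⁻⁴) = 0.015345 rad s⁻¹, so T = 2π/N = 409.46 s ≈ 409 s.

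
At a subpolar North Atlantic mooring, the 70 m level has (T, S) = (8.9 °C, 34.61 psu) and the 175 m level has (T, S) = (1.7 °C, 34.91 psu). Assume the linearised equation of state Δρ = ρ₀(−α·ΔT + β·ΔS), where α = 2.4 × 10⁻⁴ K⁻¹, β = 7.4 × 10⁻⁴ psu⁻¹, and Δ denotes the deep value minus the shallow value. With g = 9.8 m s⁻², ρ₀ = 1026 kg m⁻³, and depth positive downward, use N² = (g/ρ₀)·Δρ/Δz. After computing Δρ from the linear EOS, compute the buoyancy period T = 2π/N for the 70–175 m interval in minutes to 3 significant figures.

7.76 min

ΔT = -7.2 K, ΔS = +0.30 psu (deep − shallow).
Δρ/ρ₀ = −αΔT + βΔS = 1.728 × 10⁻³ + 2.22 × 10⁻⁴ = 1.95 × 10⁻³, so Δρ ≈ 2.001 kg m⁻³.
N² = (g/ρ₀)·Δρ/Δz = g·(Δρ/ρ₀)/Δz = 9.8 × 1.95 × 10⁻³ / 105 = 1.8200 × 10⁻⁴ s⁻².
N = √(1.8200 × 10⁻⁴) = 0.013491 rad s⁻¹ → T = 2π/N = 465.73 s = 7.7622 min ≈ 7.76 min.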